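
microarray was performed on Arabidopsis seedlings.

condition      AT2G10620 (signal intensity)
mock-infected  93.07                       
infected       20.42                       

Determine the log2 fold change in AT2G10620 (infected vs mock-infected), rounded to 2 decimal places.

-2.19

Fold change = 20.42 / 93.07 = 0.2194
log2(0.2194) = -2.188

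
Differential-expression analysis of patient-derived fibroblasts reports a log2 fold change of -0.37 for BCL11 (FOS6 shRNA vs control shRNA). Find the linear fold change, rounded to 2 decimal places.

0.77

Fold change = 2^(-0.37) = 0.774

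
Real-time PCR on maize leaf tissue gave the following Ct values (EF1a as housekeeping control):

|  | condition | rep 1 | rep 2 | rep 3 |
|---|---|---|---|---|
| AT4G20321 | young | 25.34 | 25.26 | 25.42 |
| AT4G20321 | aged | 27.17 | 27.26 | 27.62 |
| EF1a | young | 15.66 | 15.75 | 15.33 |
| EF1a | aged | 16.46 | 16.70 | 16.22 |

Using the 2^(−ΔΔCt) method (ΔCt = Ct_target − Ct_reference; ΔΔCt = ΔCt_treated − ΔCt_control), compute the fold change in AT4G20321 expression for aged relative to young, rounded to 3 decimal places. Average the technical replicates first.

Mean Ct: AT4G20321 young 25.340; AT4G20321 aged 27.350; EF1a young 15.580; EF1a aged 16.460
ΔCt(young) = 25.340 − 15.580 = 9.760
ΔCt(aged) = 27.350 − 16.460 = 10.890
ΔΔCt = 10.890 − 9.760 = 1.130
Fold change = 2^(−1.130) = 0.4569

0.457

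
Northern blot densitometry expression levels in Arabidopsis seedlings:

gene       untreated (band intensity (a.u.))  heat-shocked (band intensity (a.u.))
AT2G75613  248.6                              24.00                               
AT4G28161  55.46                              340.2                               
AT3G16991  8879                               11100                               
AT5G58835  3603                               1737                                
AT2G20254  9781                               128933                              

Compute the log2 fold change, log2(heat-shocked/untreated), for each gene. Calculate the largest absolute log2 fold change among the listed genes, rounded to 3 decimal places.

log2(24.00/248.6) = -3.373  (AT2G75613)
log2(340.2/55.46) = 2.617  (AT4G28161)
log2(11100/8879) = 0.322  (AT3G16991)
log2(1737/3603) = -1.053  (AT5G58835)
log2(128933/9781) = 3.720  (AT2G20254)
The largest magnitude belongs to AT2G20254.

3.720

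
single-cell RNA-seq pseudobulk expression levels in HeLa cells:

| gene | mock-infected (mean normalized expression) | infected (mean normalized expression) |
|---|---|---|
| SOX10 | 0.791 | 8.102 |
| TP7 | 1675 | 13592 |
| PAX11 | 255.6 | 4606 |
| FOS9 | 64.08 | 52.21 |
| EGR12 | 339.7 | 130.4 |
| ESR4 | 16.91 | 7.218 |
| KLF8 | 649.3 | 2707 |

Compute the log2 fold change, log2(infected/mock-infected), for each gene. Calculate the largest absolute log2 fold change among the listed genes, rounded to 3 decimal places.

log2(8.102/0.791) = 3.357  (SOX10)
log2(13592/1675) = 3.021  (TP7)
log2(4606/255.6) = 4.172  (PAX11)
log2(52.21/64.08) = -0.296  (FOS9)
log2(130.4/339.7) = -1.381  (EGR12)
log2(7.218/16.91) = -1.228  (ESR4)
log2(2707/649.3) = 2.060  (KLF8)
The largest magnitude belongs to PAX11.

4.172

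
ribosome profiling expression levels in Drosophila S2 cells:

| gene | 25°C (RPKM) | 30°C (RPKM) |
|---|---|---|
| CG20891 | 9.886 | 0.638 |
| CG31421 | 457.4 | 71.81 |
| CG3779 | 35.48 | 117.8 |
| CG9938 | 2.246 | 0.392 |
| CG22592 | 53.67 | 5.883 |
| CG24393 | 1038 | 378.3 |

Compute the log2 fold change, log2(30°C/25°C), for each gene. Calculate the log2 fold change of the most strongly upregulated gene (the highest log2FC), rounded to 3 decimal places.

log2(0.638/9.886) = -3.954  (CG20891)
log2(71.81/457.4) = -2.671  (CG31421)
log2(117.8/35.48) = 1.731  (CG3779)
log2(0.392/2.246) = -2.518  (CG9938)
log2(5.883/53.67) = -3.189  (CG22592)
log2(378.3/1038) = -1.456  (CG24393)
CG3779 is most strongly upregulated.

1.731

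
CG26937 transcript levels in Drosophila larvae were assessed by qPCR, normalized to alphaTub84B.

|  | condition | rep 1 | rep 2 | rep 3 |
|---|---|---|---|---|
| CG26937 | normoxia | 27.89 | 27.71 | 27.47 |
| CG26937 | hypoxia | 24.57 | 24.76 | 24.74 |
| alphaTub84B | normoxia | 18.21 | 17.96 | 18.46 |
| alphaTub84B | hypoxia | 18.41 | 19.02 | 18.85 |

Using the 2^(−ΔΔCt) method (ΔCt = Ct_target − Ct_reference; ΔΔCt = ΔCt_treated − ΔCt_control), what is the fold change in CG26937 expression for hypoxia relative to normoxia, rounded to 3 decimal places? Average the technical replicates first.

Mean Ct: CG26937 normoxia 27.690; CG26937 hypoxia 24.690; alphaTub84B normoxia 18.210; alphaTub84B hypoxia 18.760
ΔCt(normoxia) = 27.690 − 18.210 = 9.480
ΔCt(hypoxia) = 24.690 − 18.760 = 5.930
ΔΔCt = 5.930 − 9.480 = -3.550
Fold change = 2^(−(-3.550)) = 2^3.550 = 11.7127

11.713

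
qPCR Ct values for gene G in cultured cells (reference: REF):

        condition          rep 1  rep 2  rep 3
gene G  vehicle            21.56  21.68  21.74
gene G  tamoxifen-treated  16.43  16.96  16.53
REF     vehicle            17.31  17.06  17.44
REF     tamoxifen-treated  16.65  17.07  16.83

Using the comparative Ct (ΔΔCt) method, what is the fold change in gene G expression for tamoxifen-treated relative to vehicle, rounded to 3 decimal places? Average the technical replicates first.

24.251

Mean Ct: gene G vehicle 21.660; gene G tamoxifen-treated 16.640; REF vehicle 17.270; REF tamoxifen-treated 16.850
ΔCt(vehicle) = 21.660 − 17.270 = 4.390
ΔCt(tamoxifen-treated) = 16.640 − 16.850 = -0.210
ΔΔCt = -0.210 − 4.390 = -4.600
Fold change = 2^(−(-4.600)) = 2^4.600 = 24.2515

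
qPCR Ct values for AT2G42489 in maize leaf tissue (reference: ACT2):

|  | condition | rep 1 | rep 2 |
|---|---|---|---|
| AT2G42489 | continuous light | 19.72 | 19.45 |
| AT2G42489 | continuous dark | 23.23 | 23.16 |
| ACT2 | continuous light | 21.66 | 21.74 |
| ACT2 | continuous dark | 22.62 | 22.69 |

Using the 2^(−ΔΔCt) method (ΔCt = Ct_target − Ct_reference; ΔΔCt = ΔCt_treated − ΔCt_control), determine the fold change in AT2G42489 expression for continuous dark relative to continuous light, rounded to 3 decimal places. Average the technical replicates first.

0.159

Mean Ct: AT2G42489 continuous light 19.585; AT2G42489 continuous dark 23.195; ACT2 continuous light 21.700; ACT2 continuous dark 22.655
ΔCt(continuous light) = 19.585 − 21.700 = -2.115
ΔCt(continuous dark) = 23.195 − 22.655 = 0.540
ΔΔCt = 0.540 − (-2.115) = 2.655
Fold change = 2^(−2.655) = 0.1588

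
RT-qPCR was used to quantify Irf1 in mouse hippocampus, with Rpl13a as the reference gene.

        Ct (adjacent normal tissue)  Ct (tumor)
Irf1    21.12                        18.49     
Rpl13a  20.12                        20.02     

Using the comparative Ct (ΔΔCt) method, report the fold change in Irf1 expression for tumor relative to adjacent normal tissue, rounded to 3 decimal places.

5.776

ΔCt(adjacent normal tissue) = 21.120 − 20.120 = 1.000
ΔCt(tumor) = 18.490 − 20.020 = -1.530
ΔΔCt = -1.530 − 1.000 = -2.530
Fold change = 2^(−(-2.530)) = 2^2.530 = 5.7757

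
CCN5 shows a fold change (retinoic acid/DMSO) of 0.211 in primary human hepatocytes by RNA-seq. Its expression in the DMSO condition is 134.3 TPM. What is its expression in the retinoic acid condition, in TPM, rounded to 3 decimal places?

retinoic acid expression = 134.3 × 0.211 = 28.337

28.337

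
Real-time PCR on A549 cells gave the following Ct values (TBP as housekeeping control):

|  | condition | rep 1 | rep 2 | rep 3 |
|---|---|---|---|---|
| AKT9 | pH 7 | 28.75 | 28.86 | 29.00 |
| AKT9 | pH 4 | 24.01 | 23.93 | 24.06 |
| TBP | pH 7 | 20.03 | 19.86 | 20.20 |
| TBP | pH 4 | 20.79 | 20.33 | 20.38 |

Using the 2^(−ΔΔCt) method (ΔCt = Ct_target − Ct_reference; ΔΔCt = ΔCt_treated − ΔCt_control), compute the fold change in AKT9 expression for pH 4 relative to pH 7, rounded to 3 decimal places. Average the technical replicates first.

Mean Ct: AKT9 pH 7 28.870; AKT9 pH 4 24.000; TBP pH 7 20.030; TBP pH 4 20.500
ΔCt(pH 7) = 28.870 − 20.030 = 8.840
ΔCt(pH 4) = 24.000 − 20.500 = 3.500
ΔΔCt = 3.500 − 8.840 = -5.340
Fold change = 2^(−(-5.340)) = 2^5.340 = 40.5042

40.504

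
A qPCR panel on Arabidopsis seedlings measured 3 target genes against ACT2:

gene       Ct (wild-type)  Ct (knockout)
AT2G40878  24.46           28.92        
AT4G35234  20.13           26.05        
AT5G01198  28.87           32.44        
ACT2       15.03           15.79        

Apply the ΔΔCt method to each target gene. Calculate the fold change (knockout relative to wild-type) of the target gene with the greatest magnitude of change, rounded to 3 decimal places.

AT2G40878: ΔΔCt = (28.92−15.79) − (24.46−15.03) = 13.13 − 9.43 = 3.70; fold change = 2^-3.70 = 0.077
AT4G35234: ΔΔCt = (26.05−15.79) − (20.13−15.03) = 10.26 − 5.10 = 5.16; fold change = 2^-5.16 = 0.028
AT5G01198: ΔΔCt = (32.44−15.79) − (28.87−15.03) = 16.65 − 13.84 = 2.81; fold change = 2^-2.81 = 0.143
AT4G35234 has the largest |ΔΔCt| = 5.16.

0.028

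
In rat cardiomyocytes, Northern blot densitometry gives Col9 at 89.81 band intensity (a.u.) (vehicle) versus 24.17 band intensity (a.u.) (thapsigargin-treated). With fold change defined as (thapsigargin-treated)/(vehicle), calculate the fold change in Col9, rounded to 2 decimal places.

Fold change = 24.17 / 89.81 = 0.269
Col9 is downregulated.

0.27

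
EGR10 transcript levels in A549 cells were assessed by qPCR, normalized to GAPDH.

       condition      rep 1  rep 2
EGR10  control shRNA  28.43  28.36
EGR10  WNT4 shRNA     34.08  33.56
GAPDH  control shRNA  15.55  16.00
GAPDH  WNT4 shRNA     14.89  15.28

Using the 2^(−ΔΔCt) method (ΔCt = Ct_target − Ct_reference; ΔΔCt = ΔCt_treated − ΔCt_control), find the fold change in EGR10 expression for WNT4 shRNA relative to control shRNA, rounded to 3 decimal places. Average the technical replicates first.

Mean Ct: EGR10 control shRNA 28.395; EGR10 WNT4 shRNA 33.820; GAPDH control shRNA 15.775; GAPDH WNT4 shRNA 15.085
ΔCt(control shRNA) = 28.395 − 15.775 = 12.620
ΔCt(WNT4 shRNA) = 33.820 − 15.085 = 18.735
ΔΔCt = 18.735 − 12.620 = 6.115
Fold change = 2^(−6.115) = 0.0144

0.014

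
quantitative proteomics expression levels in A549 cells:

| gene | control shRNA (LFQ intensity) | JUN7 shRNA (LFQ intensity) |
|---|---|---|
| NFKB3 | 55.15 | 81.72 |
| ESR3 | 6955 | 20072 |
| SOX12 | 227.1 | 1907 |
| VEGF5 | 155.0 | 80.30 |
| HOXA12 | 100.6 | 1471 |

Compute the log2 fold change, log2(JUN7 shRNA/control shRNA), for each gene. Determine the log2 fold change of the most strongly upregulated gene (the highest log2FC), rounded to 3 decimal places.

3.870

log2(81.72/55.15) = 0.567  (NFKB3)
log2(20072/6955) = 1.529  (ESR3)
log2(1907/227.1) = 3.070  (SOX12)
log2(80.30/155.0) = -0.949  (VEGF5)
log2(1471/100.6) = 3.870  (HOXA12)
HOXA12 is most strongly upregulated.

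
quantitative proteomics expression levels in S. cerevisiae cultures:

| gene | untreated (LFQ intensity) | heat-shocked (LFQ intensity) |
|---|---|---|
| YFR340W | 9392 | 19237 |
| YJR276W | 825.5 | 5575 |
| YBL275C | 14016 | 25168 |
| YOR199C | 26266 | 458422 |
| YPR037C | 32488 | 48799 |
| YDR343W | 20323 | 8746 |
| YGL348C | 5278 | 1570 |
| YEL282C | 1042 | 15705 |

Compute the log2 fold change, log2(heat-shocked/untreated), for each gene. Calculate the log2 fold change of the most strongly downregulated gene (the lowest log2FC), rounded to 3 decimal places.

log2(19237/9392) = 1.034  (YFR340W)
log2(5575/825.5) = 2.756  (YJR276W)
log2(25168/14016) = 0.845  (YBL275C)
log2(458422/26266) = 4.125  (YOR199C)
log2(48799/32488) = 0.587  (YPR037C)
log2(8746/20323) = -1.216  (YDR343W)
log2(1570/5278) = -1.749  (YGL348C)
log2(15705/1042) = 3.914  (YEL282C)
YGL348C is most strongly downregulated.

-1.749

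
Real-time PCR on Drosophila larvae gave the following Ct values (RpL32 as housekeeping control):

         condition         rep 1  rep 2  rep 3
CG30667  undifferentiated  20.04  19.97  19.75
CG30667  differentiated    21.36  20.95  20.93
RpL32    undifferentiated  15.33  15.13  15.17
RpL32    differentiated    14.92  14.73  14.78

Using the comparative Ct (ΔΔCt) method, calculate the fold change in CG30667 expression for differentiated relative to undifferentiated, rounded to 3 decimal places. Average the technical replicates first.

0.339

Mean Ct: CG30667 undifferentiated 19.920; CG30667 differentiated 21.080; RpL32 undifferentiated 15.210; RpL32 differentiated 14.810
ΔCt(undifferentiated) = 19.920 − 15.210 = 4.710
ΔCt(differentiated) = 21.080 − 14.810 = 6.270
ΔΔCt = 6.270 − 4.710 = 1.560
Fold change = 2^(−1.560) = 0.3392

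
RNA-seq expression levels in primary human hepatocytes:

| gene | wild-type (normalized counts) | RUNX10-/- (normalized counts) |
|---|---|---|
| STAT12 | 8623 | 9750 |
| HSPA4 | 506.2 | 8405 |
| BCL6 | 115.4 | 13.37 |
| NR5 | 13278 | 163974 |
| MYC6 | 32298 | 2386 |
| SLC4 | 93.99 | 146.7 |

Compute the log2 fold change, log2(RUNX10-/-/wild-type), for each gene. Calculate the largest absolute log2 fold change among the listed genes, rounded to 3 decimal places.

log2(9750/8623) = 0.177  (STAT12)
log2(8405/506.2) = 4.053  (HSPA4)
log2(13.37/115.4) = -3.110  (BCL6)
log2(163974/13278) = 3.626  (NR5)
log2(2386/32298) = -3.759  (MYC6)
log2(146.7/93.99) = 0.642  (SLC4)
The largest magnitude belongs to HSPA4.

4.053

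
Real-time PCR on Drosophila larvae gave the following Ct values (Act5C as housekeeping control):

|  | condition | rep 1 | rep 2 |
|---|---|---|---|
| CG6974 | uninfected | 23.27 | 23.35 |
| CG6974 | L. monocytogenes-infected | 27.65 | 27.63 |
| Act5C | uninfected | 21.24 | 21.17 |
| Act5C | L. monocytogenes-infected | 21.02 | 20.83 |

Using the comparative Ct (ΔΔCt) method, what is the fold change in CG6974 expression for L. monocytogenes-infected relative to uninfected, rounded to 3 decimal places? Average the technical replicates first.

0.041

Mean Ct: CG6974 uninfected 23.310; CG6974 L. monocytogenes-infected 27.640; Act5C uninfected 21.205; Act5C L. monocytogenes-infected 20.925
ΔCt(uninfected) = 23.310 − 21.205 = 2.105
ΔCt(L. monocytogenes-infected) = 27.640 − 20.925 = 6.715
ΔΔCt = 6.715 − 2.105 = 4.610
Fold change = 2^(−4.610) = 0.0409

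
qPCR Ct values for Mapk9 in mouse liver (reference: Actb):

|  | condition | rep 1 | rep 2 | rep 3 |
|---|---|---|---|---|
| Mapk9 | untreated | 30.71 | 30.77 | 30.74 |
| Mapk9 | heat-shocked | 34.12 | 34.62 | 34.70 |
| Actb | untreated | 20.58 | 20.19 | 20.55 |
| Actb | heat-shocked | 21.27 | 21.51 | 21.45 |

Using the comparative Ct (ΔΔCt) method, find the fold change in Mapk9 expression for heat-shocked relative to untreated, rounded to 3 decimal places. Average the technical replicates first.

0.147

Mean Ct: Mapk9 untreated 30.740; Mapk9 heat-shocked 34.480; Actb untreated 20.440; Actb heat-shocked 21.410
ΔCt(untreated) = 30.740 − 20.440 = 10.300
ΔCt(heat-shocked) = 34.480 − 21.410 = 13.070
ΔΔCt = 13.070 − 10.300 = 2.770
Fold change = 2^(−2.770) = 0.1466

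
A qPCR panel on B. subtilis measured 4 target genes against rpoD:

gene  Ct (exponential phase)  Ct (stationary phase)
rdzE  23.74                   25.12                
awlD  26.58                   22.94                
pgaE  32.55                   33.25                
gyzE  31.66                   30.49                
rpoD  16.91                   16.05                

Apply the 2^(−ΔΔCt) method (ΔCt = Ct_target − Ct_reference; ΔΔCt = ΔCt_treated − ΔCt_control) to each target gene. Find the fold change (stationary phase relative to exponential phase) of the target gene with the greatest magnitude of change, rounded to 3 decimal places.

6.869

rdzE: ΔΔCt = (25.12−16.05) − (23.74−16.91) = 9.07 − 6.83 = 2.24; fold change = 2^-2.24 = 0.212
awlD: ΔΔCt = (22.94−16.05) − (26.58−16.91) = 6.89 − 9.67 = -2.78; fold change = 2^2.78 = 6.869
pgaE: ΔΔCt = (33.25−16.05) − (32.55−16.91) = 17.20 − 15.64 = 1.56; fold change = 2^-1.56 = 0.339
gyzE: ΔΔCt = (30.49−16.05) − (31.66−16.91) = 14.44 − 14.75 = -0.31; fold change = 2^0.31 = 1.240
awlD has the largest |ΔΔCt| = 2.78.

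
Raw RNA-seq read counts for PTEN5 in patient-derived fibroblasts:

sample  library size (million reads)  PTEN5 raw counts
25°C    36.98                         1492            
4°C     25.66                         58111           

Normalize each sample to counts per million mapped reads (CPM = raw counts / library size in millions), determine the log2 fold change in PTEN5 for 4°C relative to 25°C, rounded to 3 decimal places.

5.811

CPM(25°C) = 1492 / 36.98 = 40.3461
CPM(4°C) = 58111 / 25.66 = 2264.6532
Fold change = 2264.6532 / 40.3461 = 56.13061
log2(56.13061) = 5.8107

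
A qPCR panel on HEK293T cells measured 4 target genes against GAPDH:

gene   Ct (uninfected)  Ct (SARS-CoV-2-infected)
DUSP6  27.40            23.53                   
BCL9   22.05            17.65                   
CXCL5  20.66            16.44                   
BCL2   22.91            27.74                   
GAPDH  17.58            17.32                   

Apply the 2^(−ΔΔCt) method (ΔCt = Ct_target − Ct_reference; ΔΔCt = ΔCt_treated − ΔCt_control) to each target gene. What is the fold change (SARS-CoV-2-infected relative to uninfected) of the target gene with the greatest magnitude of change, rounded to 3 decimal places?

0.029

DUSP6: ΔΔCt = (23.53−17.32) − (27.40−17.58) = 6.21 − 9.82 = -3.61; fold change = 2^3.61 = 12.210
BCL9: ΔΔCt = (17.65−17.32) − (22.05−17.58) = 0.33 − 4.47 = -4.14; fold change = 2^4.14 = 17.630
CXCL5: ΔΔCt = (16.44−17.32) − (20.66−17.58) = -0.88 − 3.08 = -3.96; fold change = 2^3.96 = 15.562
BCL2: ΔΔCt = (27.74−17.32) − (22.91−17.58) = 10.42 − 5.33 = 5.09; fold change = 2^-5.09 = 0.029
BCL2 has the largest |ΔΔCt| = 5.09.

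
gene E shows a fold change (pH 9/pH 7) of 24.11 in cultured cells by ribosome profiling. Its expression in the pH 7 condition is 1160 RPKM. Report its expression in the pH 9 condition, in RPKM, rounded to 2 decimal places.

27967.60

pH 9 expression = 1160 × 24.11 = 27967.60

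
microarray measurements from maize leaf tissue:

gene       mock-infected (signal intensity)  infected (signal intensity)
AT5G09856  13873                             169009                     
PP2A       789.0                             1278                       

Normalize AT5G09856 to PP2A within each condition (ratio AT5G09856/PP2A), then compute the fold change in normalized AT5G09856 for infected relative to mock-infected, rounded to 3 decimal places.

7.521

AT5G09856/PP2A (mock-infected) = 13873 / 789.0 = 17.583
AT5G09856/PP2A (infected) = 169009 / 1278 = 132.24
Fold change = 132.24 / 17.583 = 7.5212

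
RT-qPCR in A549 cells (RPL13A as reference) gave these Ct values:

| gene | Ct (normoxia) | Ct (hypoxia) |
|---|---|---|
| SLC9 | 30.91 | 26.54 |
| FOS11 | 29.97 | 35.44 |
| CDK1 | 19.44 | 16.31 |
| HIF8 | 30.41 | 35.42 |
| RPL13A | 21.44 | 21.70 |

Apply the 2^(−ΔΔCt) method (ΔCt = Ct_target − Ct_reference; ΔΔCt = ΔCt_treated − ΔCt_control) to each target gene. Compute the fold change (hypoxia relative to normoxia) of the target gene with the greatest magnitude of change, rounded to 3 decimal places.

SLC9: ΔΔCt = (26.54−21.70) − (30.91−21.44) = 4.84 − 9.47 = -4.63; fold change = 2^4.63 = 24.761
FOS11: ΔΔCt = (35.44−21.70) − (29.97−21.44) = 13.74 − 8.53 = 5.21; fold change = 2^-5.21 = 0.027
CDK1: ΔΔCt = (16.31−21.70) − (19.44−21.44) = -5.39 − (-2.00) = -3.39; fold change = 2^3.39 = 10.483
HIF8: ΔΔCt = (35.42−21.70) − (30.41−21.44) = 13.72 − 8.97 = 4.75; fold change = 2^-4.75 = 0.037
FOS11 has the largest |ΔΔCt| = 5.21.

0.027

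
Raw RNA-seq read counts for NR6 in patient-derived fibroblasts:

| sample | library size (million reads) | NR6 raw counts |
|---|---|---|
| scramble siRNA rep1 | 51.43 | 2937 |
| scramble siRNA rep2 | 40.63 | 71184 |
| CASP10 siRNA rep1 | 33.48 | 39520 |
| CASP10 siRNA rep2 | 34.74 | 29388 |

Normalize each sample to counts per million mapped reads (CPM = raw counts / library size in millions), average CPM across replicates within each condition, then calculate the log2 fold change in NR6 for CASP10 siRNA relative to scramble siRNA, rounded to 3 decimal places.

CPM(scramble siRNA rep1) = 2937 / 51.43 = 57.1067
CPM(scramble siRNA rep2) = 71184 / 40.63 = 1752.0059
CPM(CASP10 siRNA rep1) = 39520 / 33.48 = 1180.4062
CPM(CASP10 siRNA rep2) = 29388 / 34.74 = 845.9413
mean CPM(scramble siRNA) = 904.5563; mean CPM(CASP10 siRNA) = 1013.1737
Fold change = 1013.1737 / 904.5563 = 1.12008
log2(1.12008) = 0.1636

0.164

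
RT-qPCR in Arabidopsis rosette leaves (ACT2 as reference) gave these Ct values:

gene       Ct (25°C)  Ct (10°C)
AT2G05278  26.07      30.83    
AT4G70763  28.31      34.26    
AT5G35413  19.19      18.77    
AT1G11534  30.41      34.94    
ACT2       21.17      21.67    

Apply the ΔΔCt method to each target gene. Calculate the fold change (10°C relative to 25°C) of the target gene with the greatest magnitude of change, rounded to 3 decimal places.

0.023

AT2G05278: ΔΔCt = (30.83−21.67) − (26.07−21.17) = 9.16 − 4.90 = 4.26; fold change = 2^-4.26 = 0.052
AT4G70763: ΔΔCt = (34.26−21.67) − (28.31−21.17) = 12.59 − 7.14 = 5.45; fold change = 2^-5.45 = 0.023
AT5G35413: ΔΔCt = (18.77−21.67) − (19.19−21.17) = -2.90 − (-1.98) = -0.92; fold change = 2^0.92 = 1.892
AT1G11534: ΔΔCt = (34.94−21.67) − (30.41−21.17) = 13.27 − 9.24 = 4.03; fold change = 2^-4.03 = 0.061
AT4G70763 has the largest |ΔΔCt| = 5.45.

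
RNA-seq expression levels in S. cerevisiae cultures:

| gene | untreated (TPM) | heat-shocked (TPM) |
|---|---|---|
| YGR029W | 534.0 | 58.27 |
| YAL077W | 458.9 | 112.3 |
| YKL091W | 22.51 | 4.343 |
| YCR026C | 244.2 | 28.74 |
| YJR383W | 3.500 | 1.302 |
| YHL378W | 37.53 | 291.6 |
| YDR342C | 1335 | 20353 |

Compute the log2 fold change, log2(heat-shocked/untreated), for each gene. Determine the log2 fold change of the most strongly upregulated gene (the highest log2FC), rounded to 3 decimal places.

log2(58.27/534.0) = -3.196  (YGR029W)
log2(112.3/458.9) = -2.031  (YAL077W)
log2(4.343/22.51) = -2.374  (YKL091W)
log2(28.74/244.2) = -3.087  (YCR026C)
log2(1.302/3.500) = -1.427  (YJR383W)
log2(291.6/37.53) = 2.958  (YHL378W)
log2(20353/1335) = 3.930  (YDR342C)
YDR342C is most strongly upregulated.

3.930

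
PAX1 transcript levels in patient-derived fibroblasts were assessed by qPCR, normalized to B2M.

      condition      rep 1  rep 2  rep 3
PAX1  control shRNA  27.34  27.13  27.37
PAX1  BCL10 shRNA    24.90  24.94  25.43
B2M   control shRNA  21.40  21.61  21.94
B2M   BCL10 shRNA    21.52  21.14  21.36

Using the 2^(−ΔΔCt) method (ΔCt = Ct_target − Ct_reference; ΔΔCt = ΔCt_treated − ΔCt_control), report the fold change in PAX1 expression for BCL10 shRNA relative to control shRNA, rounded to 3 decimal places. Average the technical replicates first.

3.681

Mean Ct: PAX1 control shRNA 27.280; PAX1 BCL10 shRNA 25.090; B2M control shRNA 21.650; B2M BCL10 shRNA 21.340
ΔCt(control shRNA) = 27.280 − 21.650 = 5.630
ΔCt(BCL10 shRNA) = 25.090 − 21.340 = 3.750
ΔΔCt = 3.750 − 5.630 = -1.880
Fold change = 2^(−(-1.880)) = 2^1.880 = 3.6808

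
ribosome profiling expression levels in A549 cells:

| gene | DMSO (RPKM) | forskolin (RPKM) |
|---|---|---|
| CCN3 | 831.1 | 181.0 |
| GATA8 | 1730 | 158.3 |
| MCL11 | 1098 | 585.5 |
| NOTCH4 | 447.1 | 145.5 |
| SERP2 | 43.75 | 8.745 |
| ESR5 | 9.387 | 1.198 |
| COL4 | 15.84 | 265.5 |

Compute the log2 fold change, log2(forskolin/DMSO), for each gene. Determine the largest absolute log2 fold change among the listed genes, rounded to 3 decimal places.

4.067

log2(181.0/831.1) = -2.199  (CCN3)
log2(158.3/1730) = -3.450  (GATA8)
log2(585.5/1098) = -0.907  (MCL11)
log2(145.5/447.1) = -1.620  (NOTCH4)
log2(8.745/43.75) = -2.323  (SERP2)
log2(1.198/9.387) = -2.970  (ESR5)
log2(265.5/15.84) = 4.067  (COL4)
The largest magnitude belongs to COL4.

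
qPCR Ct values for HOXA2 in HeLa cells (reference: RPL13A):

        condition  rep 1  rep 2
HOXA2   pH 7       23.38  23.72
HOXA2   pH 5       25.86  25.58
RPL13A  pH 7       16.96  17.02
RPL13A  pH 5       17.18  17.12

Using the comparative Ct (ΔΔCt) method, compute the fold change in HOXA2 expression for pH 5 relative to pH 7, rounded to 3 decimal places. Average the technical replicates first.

0.248

Mean Ct: HOXA2 pH 7 23.550; HOXA2 pH 5 25.720; RPL13A pH 7 16.990; RPL13A pH 5 17.150
ΔCt(pH 7) = 23.550 − 16.990 = 6.560
ΔCt(pH 5) = 25.720 − 17.150 = 8.570
ΔΔCt = 8.570 − 6.560 = 2.010
Fold change = 2^(−2.010) = 0.2483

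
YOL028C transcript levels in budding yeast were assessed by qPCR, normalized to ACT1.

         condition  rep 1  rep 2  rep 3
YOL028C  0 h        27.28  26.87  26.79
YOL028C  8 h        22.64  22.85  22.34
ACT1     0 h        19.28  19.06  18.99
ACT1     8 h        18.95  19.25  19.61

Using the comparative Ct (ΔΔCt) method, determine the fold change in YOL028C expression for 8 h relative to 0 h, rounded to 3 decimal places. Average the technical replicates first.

Mean Ct: YOL028C 0 h 26.980; YOL028C 8 h 22.610; ACT1 0 h 19.110; ACT1 8 h 19.270
ΔCt(0 h) = 26.980 − 19.110 = 7.870
ΔCt(8 h) = 22.610 − 19.270 = 3.340
ΔΔCt = 3.340 − 7.870 = -4.530
Fold change = 2^(−(-4.530)) = 2^4.530 = 23.1029

23.103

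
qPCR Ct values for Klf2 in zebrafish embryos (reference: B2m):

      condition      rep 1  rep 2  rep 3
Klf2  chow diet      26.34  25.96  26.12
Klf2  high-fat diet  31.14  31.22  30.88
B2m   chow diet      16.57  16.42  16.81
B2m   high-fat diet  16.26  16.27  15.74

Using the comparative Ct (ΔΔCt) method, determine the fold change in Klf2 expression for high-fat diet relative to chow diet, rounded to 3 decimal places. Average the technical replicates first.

0.023

Mean Ct: Klf2 chow diet 26.140; Klf2 high-fat diet 31.080; B2m chow diet 16.600; B2m high-fat diet 16.090
ΔCt(chow diet) = 26.140 − 16.600 = 9.540
ΔCt(high-fat diet) = 31.080 − 16.090 = 14.990
ΔΔCt = 14.990 − 9.540 = 5.450
Fold change = 2^(−5.450) = 0.0229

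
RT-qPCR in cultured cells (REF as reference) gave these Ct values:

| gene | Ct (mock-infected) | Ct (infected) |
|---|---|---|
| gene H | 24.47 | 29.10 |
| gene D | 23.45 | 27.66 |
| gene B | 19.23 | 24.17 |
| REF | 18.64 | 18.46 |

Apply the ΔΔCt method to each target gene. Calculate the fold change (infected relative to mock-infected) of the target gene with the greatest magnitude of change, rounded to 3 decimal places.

gene H: ΔΔCt = (29.10−18.46) − (24.47−18.64) = 10.64 − 5.83 = 4.81; fold change = 2^-4.81 = 0.036
gene D: ΔΔCt = (27.66−18.46) − (23.45−18.64) = 9.20 − 4.81 = 4.39; fold change = 2^-4.39 = 0.048
gene B: ΔΔCt = (24.17−18.46) − (19.23−18.64) = 5.71 − 0.59 = 5.12; fold change = 2^-5.12 = 0.029
gene B has the largest |ΔΔCt| = 5.12.

0.029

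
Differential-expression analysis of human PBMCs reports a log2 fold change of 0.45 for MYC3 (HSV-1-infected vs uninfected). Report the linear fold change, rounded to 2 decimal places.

Fold change = 2^(0.45) = 1.366

1.37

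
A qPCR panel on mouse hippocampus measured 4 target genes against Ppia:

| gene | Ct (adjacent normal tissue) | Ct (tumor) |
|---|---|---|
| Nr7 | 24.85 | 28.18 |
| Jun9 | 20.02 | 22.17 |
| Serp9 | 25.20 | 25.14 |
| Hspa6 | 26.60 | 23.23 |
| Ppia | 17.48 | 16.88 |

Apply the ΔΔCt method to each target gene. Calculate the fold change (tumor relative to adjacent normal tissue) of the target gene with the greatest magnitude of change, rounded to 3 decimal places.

0.066

Nr7: ΔΔCt = (28.18−16.88) − (24.85−17.48) = 11.30 − 7.37 = 3.93; fold change = 2^-3.93 = 0.066
Jun9: ΔΔCt = (22.17−16.88) − (20.02−17.48) = 5.29 − 2.54 = 2.75; fold change = 2^-2.75 = 0.149
Serp9: ΔΔCt = (25.14−16.88) − (25.20−17.48) = 8.26 − 7.72 = 0.54; fold change = 2^-0.54 = 0.688
Hspa6: ΔΔCt = (23.23−16.88) − (26.60−17.48) = 6.35 − 9.12 = -2.77; fold change = 2^2.77 = 6.821
Nr7 has the largest |ΔΔCt| = 3.93.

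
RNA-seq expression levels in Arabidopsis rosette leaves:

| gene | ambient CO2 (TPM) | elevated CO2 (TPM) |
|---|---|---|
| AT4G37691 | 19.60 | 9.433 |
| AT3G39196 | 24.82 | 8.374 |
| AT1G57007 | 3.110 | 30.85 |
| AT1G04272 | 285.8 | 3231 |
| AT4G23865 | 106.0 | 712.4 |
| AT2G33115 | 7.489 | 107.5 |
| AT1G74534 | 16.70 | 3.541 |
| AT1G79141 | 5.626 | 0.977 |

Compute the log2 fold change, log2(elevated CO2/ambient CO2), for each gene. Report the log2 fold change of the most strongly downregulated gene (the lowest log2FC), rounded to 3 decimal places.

-2.526

log2(9.433/19.60) = -1.055  (AT4G37691)
log2(8.374/24.82) = -1.568  (AT3G39196)
log2(30.85/3.110) = 3.310  (AT1G57007)
log2(3231/285.8) = 3.499  (AT1G04272)
log2(712.4/106.0) = 2.749  (AT4G23865)
log2(107.5/7.489) = 3.843  (AT2G33115)
log2(3.541/16.70) = -2.238  (AT1G74534)
log2(0.977/5.626) = -2.526  (AT1G79141)
AT1G79141 is most strongly downregulated.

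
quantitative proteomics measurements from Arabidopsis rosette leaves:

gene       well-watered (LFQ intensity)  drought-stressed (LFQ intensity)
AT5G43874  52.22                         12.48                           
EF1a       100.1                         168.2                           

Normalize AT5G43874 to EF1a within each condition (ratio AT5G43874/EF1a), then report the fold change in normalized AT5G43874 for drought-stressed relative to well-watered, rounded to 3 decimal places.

0.142

AT5G43874/EF1a (well-watered) = 52.22 / 100.1 = 0.52168
AT5G43874/EF1a (drought-stressed) = 12.48 / 168.2 = 0.074197
Fold change = 0.074197 / 0.52168 = 0.1422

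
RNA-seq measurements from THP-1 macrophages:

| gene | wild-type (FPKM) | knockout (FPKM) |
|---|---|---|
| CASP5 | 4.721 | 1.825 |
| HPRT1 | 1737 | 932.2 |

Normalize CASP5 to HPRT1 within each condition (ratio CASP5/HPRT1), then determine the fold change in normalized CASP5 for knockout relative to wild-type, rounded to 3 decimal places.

CASP5/HPRT1 (wild-type) = 4.721 / 1737 = 0.0027179
CASP5/HPRT1 (knockout) = 1.825 / 932.2 = 0.0019577
Fold change = 0.0019577 / 0.0027179 = 0.7203

0.720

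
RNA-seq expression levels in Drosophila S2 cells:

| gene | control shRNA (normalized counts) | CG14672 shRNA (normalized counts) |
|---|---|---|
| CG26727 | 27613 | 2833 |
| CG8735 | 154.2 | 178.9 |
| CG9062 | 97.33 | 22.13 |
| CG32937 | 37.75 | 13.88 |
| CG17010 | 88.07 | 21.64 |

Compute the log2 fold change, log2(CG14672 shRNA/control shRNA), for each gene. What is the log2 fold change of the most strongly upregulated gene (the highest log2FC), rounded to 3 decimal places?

log2(2833/27613) = -3.285  (CG26727)
log2(178.9/154.2) = 0.214  (CG8735)
log2(22.13/97.33) = -2.137  (CG9062)
log2(13.88/37.75) = -1.443  (CG32937)
log2(21.64/88.07) = -2.025  (CG17010)
CG8735 is most strongly upregulated.

0.214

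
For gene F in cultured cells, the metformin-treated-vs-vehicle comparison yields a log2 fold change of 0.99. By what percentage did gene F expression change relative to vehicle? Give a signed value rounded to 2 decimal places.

Fold change = 2^(0.99) = 1.9862
Percent change = (FC − 1) × 100% = (1.9862 − 1) × 100 = 98.62%

98.62%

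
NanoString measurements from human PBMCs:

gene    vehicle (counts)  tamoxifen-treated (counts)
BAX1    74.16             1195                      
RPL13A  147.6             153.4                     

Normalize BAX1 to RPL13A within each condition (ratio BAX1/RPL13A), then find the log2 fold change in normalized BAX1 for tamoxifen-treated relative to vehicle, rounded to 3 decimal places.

3.955

BAX1/RPL13A (vehicle) = 74.16 / 147.6 = 0.50244
BAX1/RPL13A (tamoxifen-treated) = 1195 / 153.4 = 7.7901
Fold change = 7.7901 / 0.50244 = 15.5046
log2(15.5046) = 3.9546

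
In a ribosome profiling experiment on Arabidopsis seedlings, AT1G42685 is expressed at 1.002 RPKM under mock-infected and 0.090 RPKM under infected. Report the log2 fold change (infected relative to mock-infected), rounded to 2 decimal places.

-3.48

Fold change = 0.090 / 1.002 = 0.0898
log2(0.0898) = -3.477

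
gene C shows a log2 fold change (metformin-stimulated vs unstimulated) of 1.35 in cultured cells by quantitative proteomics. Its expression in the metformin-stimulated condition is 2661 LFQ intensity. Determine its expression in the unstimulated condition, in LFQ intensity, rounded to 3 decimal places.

1043.889

Fold change = 2^(1.35) = 2.5491
unstimulated expression = 2661 / 2.5491 = 1043.889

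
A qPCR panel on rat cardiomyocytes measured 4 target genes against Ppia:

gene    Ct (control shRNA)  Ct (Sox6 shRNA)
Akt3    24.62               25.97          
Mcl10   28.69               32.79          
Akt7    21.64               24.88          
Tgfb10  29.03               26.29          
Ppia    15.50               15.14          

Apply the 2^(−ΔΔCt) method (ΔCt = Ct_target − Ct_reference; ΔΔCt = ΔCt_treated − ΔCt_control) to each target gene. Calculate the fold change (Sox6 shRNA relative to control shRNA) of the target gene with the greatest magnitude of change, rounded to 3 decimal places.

0.045

Akt3: ΔΔCt = (25.97−15.14) − (24.62−15.50) = 10.83 − 9.12 = 1.71; fold change = 2^-1.71 = 0.306
Mcl10: ΔΔCt = (32.79−15.14) − (28.69−15.50) = 17.65 − 13.19 = 4.46; fold change = 2^-4.46 = 0.045
Akt7: ΔΔCt = (24.88−15.14) − (21.64−15.50) = 9.74 − 6.14 = 3.60; fold change = 2^-3.60 = 0.082
Tgfb10: ΔΔCt = (26.29−15.14) − (29.03−15.50) = 11.15 − 13.53 = -2.38; fold change = 2^2.38 = 5.205
Mcl10 has the largest |ΔΔCt| = 4.46.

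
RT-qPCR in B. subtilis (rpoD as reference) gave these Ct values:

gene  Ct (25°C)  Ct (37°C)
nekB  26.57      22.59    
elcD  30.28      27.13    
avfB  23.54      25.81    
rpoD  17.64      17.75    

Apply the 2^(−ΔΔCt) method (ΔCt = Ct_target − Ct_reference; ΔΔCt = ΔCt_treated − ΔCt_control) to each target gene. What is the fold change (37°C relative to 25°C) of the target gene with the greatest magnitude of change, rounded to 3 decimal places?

nekB: ΔΔCt = (22.59−17.75) − (26.57−17.64) = 4.84 − 8.93 = -4.09; fold change = 2^4.09 = 17.030
elcD: ΔΔCt = (27.13−17.75) − (30.28−17.64) = 9.38 − 12.64 = -3.26; fold change = 2^3.26 = 9.580
avfB: ΔΔCt = (25.81−17.75) − (23.54−17.64) = 8.06 − 5.90 = 2.16; fold change = 2^-2.16 = 0.224
nekB has the largest |ΔΔCt| = 4.09.

17.030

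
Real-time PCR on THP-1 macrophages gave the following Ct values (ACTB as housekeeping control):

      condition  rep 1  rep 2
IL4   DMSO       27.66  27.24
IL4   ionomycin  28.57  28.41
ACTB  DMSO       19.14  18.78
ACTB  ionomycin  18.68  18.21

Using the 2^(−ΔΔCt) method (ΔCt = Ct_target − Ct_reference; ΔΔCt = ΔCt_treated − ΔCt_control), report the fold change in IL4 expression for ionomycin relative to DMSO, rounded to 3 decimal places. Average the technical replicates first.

0.340

Mean Ct: IL4 DMSO 27.450; IL4 ionomycin 28.490; ACTB DMSO 18.960; ACTB ionomycin 18.445
ΔCt(DMSO) = 27.450 − 18.960 = 8.490
ΔCt(ionomycin) = 28.490 − 18.445 = 10.045
ΔΔCt = 10.045 − 8.490 = 1.555
Fold change = 2^(−1.555) = 0.3403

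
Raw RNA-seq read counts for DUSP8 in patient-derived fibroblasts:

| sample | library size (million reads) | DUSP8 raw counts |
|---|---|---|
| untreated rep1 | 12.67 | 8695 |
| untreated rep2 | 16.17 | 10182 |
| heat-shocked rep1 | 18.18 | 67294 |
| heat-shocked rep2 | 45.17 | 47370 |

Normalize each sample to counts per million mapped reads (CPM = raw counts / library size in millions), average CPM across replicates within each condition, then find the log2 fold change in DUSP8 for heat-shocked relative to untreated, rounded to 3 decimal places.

1.852

CPM(untreated rep1) = 8695 / 12.67 = 686.2668
CPM(untreated rep2) = 10182 / 16.17 = 629.6846
CPM(heat-shocked rep1) = 67294 / 18.18 = 3701.5402
CPM(heat-shocked rep2) = 47370 / 45.17 = 1048.7049
mean CPM(untreated) = 657.9757; mean CPM(heat-shocked) = 2375.1225
Fold change = 2375.1225 / 657.9757 = 3.60974
log2(3.60974) = 1.8519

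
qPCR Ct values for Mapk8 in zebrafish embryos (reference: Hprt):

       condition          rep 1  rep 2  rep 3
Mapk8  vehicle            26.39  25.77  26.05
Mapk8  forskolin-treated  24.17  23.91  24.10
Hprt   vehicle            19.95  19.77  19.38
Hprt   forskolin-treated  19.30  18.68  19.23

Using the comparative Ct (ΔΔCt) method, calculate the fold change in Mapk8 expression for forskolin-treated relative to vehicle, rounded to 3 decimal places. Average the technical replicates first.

Mean Ct: Mapk8 vehicle 26.070; Mapk8 forskolin-treated 24.060; Hprt vehicle 19.700; Hprt forskolin-treated 19.070
ΔCt(vehicle) = 26.070 − 19.700 = 6.370
ΔCt(forskolin-treated) = 24.060 − 19.070 = 4.990
ΔΔCt = 4.990 − 6.370 = -1.380
Fold change = 2^(−(-1.380)) = 2^1.380 = 2.6027

2.603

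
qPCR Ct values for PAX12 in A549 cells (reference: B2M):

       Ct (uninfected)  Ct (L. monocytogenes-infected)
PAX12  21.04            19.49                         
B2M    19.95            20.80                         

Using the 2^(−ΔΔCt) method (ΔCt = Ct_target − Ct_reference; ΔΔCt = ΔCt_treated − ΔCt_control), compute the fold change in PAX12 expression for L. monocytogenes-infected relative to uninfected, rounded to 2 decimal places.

ΔCt(uninfected) = 21.040 − 19.950 = 1.090
ΔCt(L. monocytogenes-infected) = 19.490 − 20.800 = -1.310
ΔΔCt = -1.310 − 1.090 = -2.400
Fold change = 2^(−(-2.400)) = 2^2.400 = 5.278

5.28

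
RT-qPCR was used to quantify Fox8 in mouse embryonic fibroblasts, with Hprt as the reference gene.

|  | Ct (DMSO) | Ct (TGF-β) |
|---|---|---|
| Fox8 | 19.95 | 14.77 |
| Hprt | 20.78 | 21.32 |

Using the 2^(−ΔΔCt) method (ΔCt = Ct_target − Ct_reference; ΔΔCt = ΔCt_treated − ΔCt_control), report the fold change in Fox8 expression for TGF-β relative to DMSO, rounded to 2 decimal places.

52.71

ΔCt(DMSO) = 19.950 − 20.780 = -0.830
ΔCt(TGF-β) = 14.770 − 21.320 = -6.550
ΔΔCt = -6.550 − (-0.830) = -5.720
Fold change = 2^(−(-5.720)) = 2^5.720 = 52.710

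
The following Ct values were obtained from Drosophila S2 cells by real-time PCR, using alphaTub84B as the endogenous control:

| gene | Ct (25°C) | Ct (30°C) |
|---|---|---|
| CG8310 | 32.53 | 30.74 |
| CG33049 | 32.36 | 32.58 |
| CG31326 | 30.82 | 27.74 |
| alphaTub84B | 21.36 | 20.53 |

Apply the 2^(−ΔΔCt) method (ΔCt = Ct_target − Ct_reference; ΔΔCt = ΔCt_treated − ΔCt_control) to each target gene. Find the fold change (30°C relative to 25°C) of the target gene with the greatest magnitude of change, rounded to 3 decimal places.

CG8310: ΔΔCt = (30.74−20.53) − (32.53−21.36) = 10.21 − 11.17 = -0.96; fold change = 2^0.96 = 1.945
CG33049: ΔΔCt = (32.58−20.53) − (32.36−21.36) = 12.05 − 11.00 = 1.05; fold change = 2^-1.05 = 0.483
CG31326: ΔΔCt = (27.74−20.53) − (30.82−21.36) = 7.21 − 9.46 = -2.25; fold change = 2^2.25 = 4.757
CG31326 has the largest |ΔΔCt| = 2.25.

4.757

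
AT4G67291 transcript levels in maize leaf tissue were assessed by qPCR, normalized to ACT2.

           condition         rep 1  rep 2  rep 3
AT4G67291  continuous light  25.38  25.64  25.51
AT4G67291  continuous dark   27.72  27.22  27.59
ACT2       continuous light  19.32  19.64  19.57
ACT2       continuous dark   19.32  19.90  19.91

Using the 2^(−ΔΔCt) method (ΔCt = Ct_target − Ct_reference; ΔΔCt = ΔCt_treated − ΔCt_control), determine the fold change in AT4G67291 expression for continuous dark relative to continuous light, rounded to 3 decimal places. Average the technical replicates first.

0.287

Mean Ct: AT4G67291 continuous light 25.510; AT4G67291 continuous dark 27.510; ACT2 continuous light 19.510; ACT2 continuous dark 19.710
ΔCt(continuous light) = 25.510 − 19.510 = 6.000
ΔCt(continuous dark) = 27.510 − 19.710 = 7.800
ΔΔCt = 7.800 − 6.000 = 1.800
Fold change = 2^(−1.800) = 0.2872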